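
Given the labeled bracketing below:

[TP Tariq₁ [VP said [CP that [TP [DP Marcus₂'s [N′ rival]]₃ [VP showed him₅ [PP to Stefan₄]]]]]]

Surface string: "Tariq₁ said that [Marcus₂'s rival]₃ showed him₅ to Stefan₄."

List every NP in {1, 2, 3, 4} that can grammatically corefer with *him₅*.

*him* is a pronoun, so Principle B applies: it must be free in its binding domain.
Binding domain of *him₅*: the embedded TP, whose subject is [Marcus₂'s rival]₃.
*Tariq₁* c-commands the pronoun but from outside its binding domain, and is not c-commanded by it → coindexation permitted.
*Marcus₂* and the pronoun do not c-command one another → neither Principle B nor Principle C is at stake; coindexation permitted.
*[Marcus₂'s rival]₃* c-commands the pronoun within its binding domain → coindexation would violate Principle B.
*Stefan₄*: the pronoun c-commands this R-expression → coindexation would violate Principle C on *Stefan₄*.

{1, 2}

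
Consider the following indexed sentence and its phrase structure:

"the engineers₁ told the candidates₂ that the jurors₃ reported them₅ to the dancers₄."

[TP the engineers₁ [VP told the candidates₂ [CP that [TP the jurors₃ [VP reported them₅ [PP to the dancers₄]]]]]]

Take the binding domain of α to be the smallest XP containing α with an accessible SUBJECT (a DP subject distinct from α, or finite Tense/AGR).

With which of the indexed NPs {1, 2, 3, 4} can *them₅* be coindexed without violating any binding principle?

*them* is a pronoun, so Principle B applies: it must be free in its binding domain.
Binding domain of *them₅*: the embedded TP, whose subject is the jurors₃.
*the engineers₁* c-commands the pronoun but from outside its binding domain, and is not c-commanded by it → coindexation permitted.
*the candidates₂* c-commands the pronoun but from outside its binding domain, and is not c-commanded by it → coindexation permitted.
*the jurors₃* c-commands the pronoun within its binding domain → coindexation would violate Principle B.
*the dancers₄*: the pronoun c-commands this R-expression → coindexation would violate Principle C on *the dancers₄*.

{1, 2}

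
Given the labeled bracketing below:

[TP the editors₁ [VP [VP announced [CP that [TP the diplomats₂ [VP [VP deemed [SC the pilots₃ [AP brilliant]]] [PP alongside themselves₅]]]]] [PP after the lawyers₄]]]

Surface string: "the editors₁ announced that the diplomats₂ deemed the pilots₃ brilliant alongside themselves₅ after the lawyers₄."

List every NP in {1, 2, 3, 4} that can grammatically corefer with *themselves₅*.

{2}

*themselves* is an anaphor, so Principle A applies: it must be bound in its binding domain.
Binding domain of *themselves₅*: the embedded TP, whose subject is the diplomats₂.
*the editors₁* c-commands the anaphor but is outside its binding domain → cannot satisfy Principle A.
*the diplomats₂* c-commands the anaphor within its binding domain → licit binder.
*the pilots₃* does not c-command the anaphor → cannot bind it.
*the lawyers₄* does not c-command the anaphor → cannot bind it.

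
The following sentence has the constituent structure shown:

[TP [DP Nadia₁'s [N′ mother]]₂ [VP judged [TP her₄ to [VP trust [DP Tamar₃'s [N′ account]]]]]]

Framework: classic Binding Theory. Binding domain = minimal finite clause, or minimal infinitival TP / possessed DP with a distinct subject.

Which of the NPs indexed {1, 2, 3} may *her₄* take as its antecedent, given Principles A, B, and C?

*her* is a pronoun, so Principle B applies: it must be free in its binding domain.
Binding domain of *her₄*: the matrix TP, whose subject is [Nadia₁'s mother]₂.
*Nadia₁* and the pronoun do not c-command one another → neither Principle B nor Principle C is at stake; coindexation permitted.
*[Nadia₁'s mother]₂* c-commands the pronoun within its binding domain → coindexation would violate Principle B.
*Tamar₃*: the pronoun c-commands this R-expression → coindexation would violate Principle C on *Tamar₃*.

{1}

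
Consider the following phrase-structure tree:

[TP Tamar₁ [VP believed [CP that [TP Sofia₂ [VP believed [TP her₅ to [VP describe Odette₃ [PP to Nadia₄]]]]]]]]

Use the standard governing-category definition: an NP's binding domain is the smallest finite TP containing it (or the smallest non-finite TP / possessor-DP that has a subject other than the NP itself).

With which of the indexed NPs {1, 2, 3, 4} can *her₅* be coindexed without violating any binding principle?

*her* is a pronoun, so Principle B applies: it must be free in its binding domain.
Binding domain of *her₅*: the embedded TP, whose subject is Sofia₂.
*Tamar₁* c-commands the pronoun but from outside its binding domain, and is not c-commanded by it → coindexation permitted.
*Sofia₂* c-commands the pronoun within its binding domain → coindexation would violate Principle B.
*Odette₃*: the pronoun c-commands this R-expression → coindexation would violate Principle C on *Odette₃*.
*Nadia₄*: the pronoun c-commands this R-expression → coindexation would violate Principle C on *Nadia₄*.

{1}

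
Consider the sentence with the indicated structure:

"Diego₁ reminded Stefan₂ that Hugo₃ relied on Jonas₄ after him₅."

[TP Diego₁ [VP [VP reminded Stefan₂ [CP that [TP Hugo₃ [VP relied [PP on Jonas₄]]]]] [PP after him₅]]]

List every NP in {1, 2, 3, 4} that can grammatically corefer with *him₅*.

*him* is a pronoun, so Principle B applies: it must be free in its binding domain.
Binding domain of *him₅*: the matrix TP, whose subject is Diego₁.
*Diego₁* c-commands the pronoun within its binding domain → coindexation would violate Principle B.
*Stefan₂* and the pronoun do not c-command one another → neither Principle B nor Principle C is at stake; coindexation permitted.
*Hugo₃* and the pronoun do not c-command one another → neither Principle B nor Principle C is at stake; coindexation permitted.
*Jonas₄* and the pronoun do not c-command one another → neither Principle B nor Principle C is at stake; coindexation permitted.

{2, 3, 4}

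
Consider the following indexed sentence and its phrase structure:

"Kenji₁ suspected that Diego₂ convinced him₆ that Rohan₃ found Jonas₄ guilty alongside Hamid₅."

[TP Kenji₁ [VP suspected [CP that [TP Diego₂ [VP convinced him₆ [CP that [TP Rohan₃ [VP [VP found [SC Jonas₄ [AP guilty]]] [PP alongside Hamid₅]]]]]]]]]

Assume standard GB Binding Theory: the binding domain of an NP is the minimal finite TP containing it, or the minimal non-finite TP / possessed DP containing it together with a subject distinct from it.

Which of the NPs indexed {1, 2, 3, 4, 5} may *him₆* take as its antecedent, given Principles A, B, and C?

{1}

*him* is a pronoun, so Principle B applies: it must be free in its binding domain.
Binding domain of *him₆*: the embedded TP, whose subject is Diego₂.
*Kenji₁* c-commands the pronoun but from outside its binding domain, and is not c-commanded by it → coindexation permitted.
*Diego₂* c-commands the pronoun within its binding domain → coindexation would violate Principle B.
*Rohan₃*: the pronoun c-commands this R-expression → coindexation would violate Principle C on *Rohan₃*.
*Jonas₄*: the pronoun c-commands this R-expression → coindexation would violate Principle C on *Jonas₄*.
*Hamid₅*: the pronoun c-commands this R-expression → coindexation would violate Principle C on *Hamid₅*.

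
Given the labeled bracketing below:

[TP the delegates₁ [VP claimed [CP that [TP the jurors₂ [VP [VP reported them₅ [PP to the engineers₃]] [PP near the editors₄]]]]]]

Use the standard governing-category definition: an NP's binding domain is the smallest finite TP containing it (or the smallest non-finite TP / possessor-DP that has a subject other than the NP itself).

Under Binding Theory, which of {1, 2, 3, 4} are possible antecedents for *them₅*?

{1, 4}

*them* is a pronoun, so Principle B applies: it must be free in its binding domain.
Binding domain of *them₅*: the embedded TP, whose subject is the jurors₂.
*the delegates₁* c-commands the pronoun but from outside its binding domain, and is not c-commanded by it → coindexation permitted.
*the jurors₂* c-commands the pronoun within its binding domain → coindexation would violate Principle B.
*the engineers₃*: the pronoun c-commands this R-expression → coindexation would violate Principle C on *the engineers₃*.
*the editors₄* and the pronoun do not c-command one another → neither Principle B nor Principle C is at stake; coindexation permitted.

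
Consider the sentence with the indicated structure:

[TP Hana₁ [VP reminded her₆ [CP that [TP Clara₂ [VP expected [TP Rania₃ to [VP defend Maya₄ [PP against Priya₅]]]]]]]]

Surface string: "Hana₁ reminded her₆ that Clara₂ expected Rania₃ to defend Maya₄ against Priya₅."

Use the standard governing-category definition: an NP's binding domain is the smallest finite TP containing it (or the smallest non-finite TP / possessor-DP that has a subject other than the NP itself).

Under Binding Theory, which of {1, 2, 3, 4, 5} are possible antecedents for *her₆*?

*her* is a pronoun, so Principle B applies: it must be free in its binding domain.
Binding domain of *her₆*: the matrix TP, whose subject is Hana₁.
*Hana₁* c-commands the pronoun within its binding domain → coindexation would violate Principle B.
*Clara₂*: the pronoun c-commands this R-expression → coindexation would violate Principle C on *Clara₂*.
*Rania₃*: the pronoun c-commands this R-expression → coindexation would violate Principle C on *Rania₃*.
*Maya₄*: the pronoun c-commands this R-expression → coindexation would violate Principle C on *Maya₄*.
*Priya₅*: the pronoun c-commands this R-expression → coindexation would violate Principle C on *Priya₅*.

none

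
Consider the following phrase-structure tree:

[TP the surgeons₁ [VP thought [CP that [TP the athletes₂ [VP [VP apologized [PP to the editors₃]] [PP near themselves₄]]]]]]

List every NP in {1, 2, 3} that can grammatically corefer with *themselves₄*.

{2}

*themselves* is an anaphor, so Principle A applies: it must be bound in its binding domain.
Binding domain of *themselves₄*: the embedded TP, whose subject is the athletes₂.
*the surgeons₁* c-commands the anaphor but is outside its binding domain → cannot satisfy Principle A.
*the athletes₂* c-commands the anaphor within its binding domain → licit binder.
*the editors₃* does not c-command the anaphor → cannot bind it.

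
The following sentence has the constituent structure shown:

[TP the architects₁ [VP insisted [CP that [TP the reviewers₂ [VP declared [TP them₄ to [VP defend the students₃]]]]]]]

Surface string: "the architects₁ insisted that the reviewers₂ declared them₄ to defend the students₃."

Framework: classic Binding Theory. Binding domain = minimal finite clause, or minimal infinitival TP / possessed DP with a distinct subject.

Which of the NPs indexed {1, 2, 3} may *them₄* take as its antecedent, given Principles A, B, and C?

*them* is a pronoun, so Principle B applies: it must be free in its binding domain.
Binding domain of *them₄*: the embedded TP, whose subject is the reviewers₂.
*the architects₁* c-commands the pronoun but from outside its binding domain, and is not c-commanded by it → coindexation permitted.
*the reviewers₂* c-commands the pronoun within its binding domain → coindexation would violate Principle B.
*the students₃*: the pronoun c-commands this R-expression → coindexation would violate Principle C on *the students₃*.

{1}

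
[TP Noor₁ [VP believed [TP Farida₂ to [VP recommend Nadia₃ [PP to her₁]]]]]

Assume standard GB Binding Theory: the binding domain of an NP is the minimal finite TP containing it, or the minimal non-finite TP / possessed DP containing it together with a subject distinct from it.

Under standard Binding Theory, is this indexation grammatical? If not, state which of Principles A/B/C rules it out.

grammatical

The two coindexed NPs are *Noor₁* and *her₁*.
*her₁* is a pronoun; its binding domain is the embedded TP, whose subject is Farida₂. Within that domain it is c-commanded only by *Farida₂*, *Nadia₃*, which carry a different index — the pronoun is free locally, so Principle B holds.
*Noor₁* is an R-expression; *her₁* does not c-command it, and no other NP shares its index, so Principle C is satisfied.
All principles are respected.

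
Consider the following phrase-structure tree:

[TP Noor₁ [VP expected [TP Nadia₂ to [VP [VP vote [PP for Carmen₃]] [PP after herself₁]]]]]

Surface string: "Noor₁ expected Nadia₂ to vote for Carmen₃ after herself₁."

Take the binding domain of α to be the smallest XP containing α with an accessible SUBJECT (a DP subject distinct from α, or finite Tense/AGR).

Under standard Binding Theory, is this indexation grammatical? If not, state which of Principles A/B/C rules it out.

Principle A

The two coindexed NPs are *Noor₁* and *herself₁*.
*herself₁* is an anaphor. Principle A requires it to be bound within its binding domain — the embedded TP, whose subject is Nadia₂.
Within that domain it is c-commanded by *Nadia₂*, which does not share its index.
*Noor₁* does c-command the anaphor, but from outside its binding domain.
The anaphor is unbound in its domain → Principle A violation.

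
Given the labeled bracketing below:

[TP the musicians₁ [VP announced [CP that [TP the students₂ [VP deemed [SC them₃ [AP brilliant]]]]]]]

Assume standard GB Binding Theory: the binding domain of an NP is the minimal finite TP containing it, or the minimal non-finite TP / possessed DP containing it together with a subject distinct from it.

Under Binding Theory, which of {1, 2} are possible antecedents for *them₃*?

*them* is a pronoun, so Principle B applies: it must be free in its binding domain.
Binding domain of *them₃*: the embedded TP, whose subject is the students₂.
*the musicians₁* c-commands the pronoun but from outside its binding domain, and is not c-commanded by it → coindexation permitted.
*the students₂* c-commands the pronoun within its binding domain → coindexation would violate Principle B.

{1}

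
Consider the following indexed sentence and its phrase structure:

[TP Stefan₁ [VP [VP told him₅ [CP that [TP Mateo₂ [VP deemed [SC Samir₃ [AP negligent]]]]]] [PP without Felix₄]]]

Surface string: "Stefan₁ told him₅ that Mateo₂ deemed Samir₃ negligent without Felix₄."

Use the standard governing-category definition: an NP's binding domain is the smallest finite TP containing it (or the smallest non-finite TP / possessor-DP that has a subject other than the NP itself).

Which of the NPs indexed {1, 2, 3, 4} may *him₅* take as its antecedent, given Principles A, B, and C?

{4}

*him* is a pronoun, so Principle B applies: it must be free in its binding domain.
Binding domain of *him₅*: the matrix TP, whose subject is Stefan₁.
*Stefan₁* c-commands the pronoun within its binding domain → coindexation would violate Principle B.
*Mateo₂*: the pronoun c-commands this R-expression → coindexation would violate Principle C on *Mateo₂*.
*Samir₃*: the pronoun c-commands this R-expression → coindexation would violate Principle C on *Samir₃*.
*Felix₄* and the pronoun do not c-command one another → neither Principle B nor Principle C is at stake; coindexation permitted.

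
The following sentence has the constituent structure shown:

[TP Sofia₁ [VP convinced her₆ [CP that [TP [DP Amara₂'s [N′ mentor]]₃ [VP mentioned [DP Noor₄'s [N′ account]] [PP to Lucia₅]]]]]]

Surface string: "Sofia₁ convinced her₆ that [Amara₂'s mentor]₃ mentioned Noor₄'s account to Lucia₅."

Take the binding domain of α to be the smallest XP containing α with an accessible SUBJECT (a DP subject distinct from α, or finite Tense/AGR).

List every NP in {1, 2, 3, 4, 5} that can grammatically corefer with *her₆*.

none

*her* is a pronoun, so Principle B applies: it must be free in its binding domain.
Binding domain of *her₆*: the matrix TP, whose subject is Sofia₁.
*Sofia₁* c-commands the pronoun within its binding domain → coindexation would violate Principle B.
*Amara₂*: the pronoun c-commands this R-expression → coindexation would violate Principle C on *Amara₂*.
*[Amara₂'s mentor]₃*: the pronoun c-commands this R-expression → coindexation would violate Principle C on *[Amara₂'s mentor]₃*.
*Noor₄*: the pronoun c-commands this R-expression → coindexation would violate Principle C on *Noor₄*.
*Lucia₅*: the pronoun c-commands this R-expression → coindexation would violate Principle C on *Lucia₅*.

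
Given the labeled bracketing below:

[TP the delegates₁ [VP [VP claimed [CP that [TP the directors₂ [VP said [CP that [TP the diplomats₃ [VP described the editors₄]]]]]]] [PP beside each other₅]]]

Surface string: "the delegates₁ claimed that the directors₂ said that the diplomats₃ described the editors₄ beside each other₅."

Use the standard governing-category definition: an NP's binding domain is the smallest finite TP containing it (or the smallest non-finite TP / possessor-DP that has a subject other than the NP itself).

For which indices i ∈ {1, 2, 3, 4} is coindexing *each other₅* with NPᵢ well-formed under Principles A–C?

*each other* is an anaphor, so Principle A applies: it must be bound in its binding domain.
Binding domain of *each other₅*: the matrix TP, whose subject is the delegates₁.
*the delegates₁* c-commands the anaphor within its binding domain → licit binder.
*the directors₂* does not c-command the anaphor → cannot bind it.
*the diplomats₃* does not c-command the anaphor → cannot bind it.
*the editors₄* does not c-command the anaphor → cannot bind it.

{1}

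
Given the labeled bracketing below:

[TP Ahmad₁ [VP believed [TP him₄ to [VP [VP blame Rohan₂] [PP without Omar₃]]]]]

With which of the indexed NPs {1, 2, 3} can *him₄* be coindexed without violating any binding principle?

none

*him* is a pronoun, so Principle B applies: it must be free in its binding domain.
Binding domain of *him₄*: the matrix TP, whose subject is Ahmad₁.
*Ahmad₁* c-commands the pronoun within its binding domain → coindexation would violate Principle B.
*Rohan₂*: the pronoun c-commands this R-expression → coindexation would violate Principle C on *Rohan₂*.
*Omar₃*: the pronoun c-commands this R-expression → coindexation would violate Principle C on *Omar₃*.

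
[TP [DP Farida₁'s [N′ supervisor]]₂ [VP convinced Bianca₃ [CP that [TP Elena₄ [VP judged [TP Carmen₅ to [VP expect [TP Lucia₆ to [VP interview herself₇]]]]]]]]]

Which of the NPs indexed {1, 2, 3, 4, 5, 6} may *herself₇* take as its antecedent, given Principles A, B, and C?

{6}

*herself* is an anaphor, so Principle A applies: it must be bound in its binding domain.
Binding domain of *herself₇*: the embedded TP, whose subject is Lucia₆.
*Farida₁* does not c-command the anaphor → cannot bind it.
*[Farida₁'s supervisor]₂* c-commands the anaphor but is outside its binding domain → cannot satisfy Principle A.
*Bianca₃* c-commands the anaphor but is outside its binding domain → cannot satisfy Principle A.
*Elena₄* c-commands the anaphor but is outside its binding domain → cannot satisfy Principle A.
*Carmen₅* c-commands the anaphor but is outside its binding domain → cannot satisfy Principle A.
*Lucia₆* c-commands the anaphor within its binding domain → licit binder.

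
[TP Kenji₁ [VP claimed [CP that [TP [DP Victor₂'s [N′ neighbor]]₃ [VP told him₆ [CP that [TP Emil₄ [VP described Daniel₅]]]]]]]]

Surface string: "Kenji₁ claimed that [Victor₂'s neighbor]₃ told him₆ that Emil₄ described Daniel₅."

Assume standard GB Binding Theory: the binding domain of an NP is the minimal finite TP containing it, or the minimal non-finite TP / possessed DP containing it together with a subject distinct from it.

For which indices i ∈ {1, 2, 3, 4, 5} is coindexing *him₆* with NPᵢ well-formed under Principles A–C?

{1, 2}

*him* is a pronoun, so Principle B applies: it must be free in its binding domain.
Binding domain of *him₆*: the embedded TP, whose subject is [Victor₂'s neighbor]₃.
*Kenji₁* c-commands the pronoun but from outside its binding domain, and is not c-commanded by it → coindexation permitted.
*Victor₂* and the pronoun do not c-command one another → neither Principle B nor Principle C is at stake; coindexation permitted.
*[Victor₂'s neighbor]₃* c-commands the pronoun within its binding domain → coindexation would violate Principle B.
*Emil₄*: the pronoun c-commands this R-expression → coindexation would violate Principle C on *Emil₄*.
*Daniel₅*: the pronoun c-commands this R-expression → coindexation would violate Principle C on *Daniel₅*.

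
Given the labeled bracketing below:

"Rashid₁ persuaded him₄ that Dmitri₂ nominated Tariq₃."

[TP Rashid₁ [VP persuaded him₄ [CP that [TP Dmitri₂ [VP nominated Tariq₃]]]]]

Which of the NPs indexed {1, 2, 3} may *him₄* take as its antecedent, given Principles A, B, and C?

none

*him* is a pronoun, so Principle B applies: it must be free in its binding domain.
Binding domain of *him₄*: the matrix TP, whose subject is Rashid₁.
*Rashid₁* c-commands the pronoun within its binding domain → coindexation would violate Principle B.
*Dmitri₂*: the pronoun c-commands this R-expression → coindexation would violate Principle C on *Dmitri₂*.
*Tariq₃*: the pronoun c-commands this R-expression → coindexation would violate Principle C on *Tariq₃*.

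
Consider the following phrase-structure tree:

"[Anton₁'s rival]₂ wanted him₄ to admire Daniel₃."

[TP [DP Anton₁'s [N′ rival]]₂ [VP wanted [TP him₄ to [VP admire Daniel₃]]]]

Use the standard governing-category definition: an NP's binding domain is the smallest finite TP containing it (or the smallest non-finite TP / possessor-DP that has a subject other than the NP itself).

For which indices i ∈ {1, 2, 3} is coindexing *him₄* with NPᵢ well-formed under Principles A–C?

{1}

*him* is a pronoun, so Principle B applies: it must be free in its binding domain.
Binding domain of *him₄*: the matrix TP, whose subject is [Anton₁'s rival]₂.
*Anton₁* and the pronoun do not c-command one another → neither Principle B nor Principle C is at stake; coindexation permitted.
*[Anton₁'s rival]₂* c-commands the pronoun within its binding domain → coindexation would violate Principle B.
*Daniel₃*: the pronoun c-commands this R-expression → coindexation would violate Principle C on *Daniel₃*.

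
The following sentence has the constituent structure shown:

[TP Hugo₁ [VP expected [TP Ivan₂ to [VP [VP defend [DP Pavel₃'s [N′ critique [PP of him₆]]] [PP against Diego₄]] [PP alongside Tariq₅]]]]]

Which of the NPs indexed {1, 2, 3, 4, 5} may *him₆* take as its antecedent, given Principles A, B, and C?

{1, 2, 4, 5}

*him* is a pronoun, so Principle B applies: it must be free in its binding domain.
Binding domain of *him₆*: the possessed DP, whose subject is Pavel₃.
*Hugo₁* c-commands the pronoun but from outside its binding domain, and is not c-commanded by it → coindexation permitted.
*Ivan₂* c-commands the pronoun but from outside its binding domain, and is not c-commanded by it → coindexation permitted.
*Pavel₃* c-commands the pronoun within its binding domain → coindexation would violate Principle B.
*Diego₄* and the pronoun do not c-command one another → neither Principle B nor Principle C is at stake; coindexation permitted.
*Tariq₅* and the pronoun do not c-command one another → neither Principle B nor Principle C is at stake; coindexation permitted.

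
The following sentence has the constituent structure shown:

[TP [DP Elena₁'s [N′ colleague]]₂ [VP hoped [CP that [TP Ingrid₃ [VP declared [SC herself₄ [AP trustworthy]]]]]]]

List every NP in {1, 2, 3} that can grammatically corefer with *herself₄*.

*herself* is an anaphor, so Principle A applies: it must be bound in its binding domain.
Binding domain of *herself₄*: the embedded TP, whose subject is Ingrid₃.
*Elena₁* does not c-command the anaphor → cannot bind it.
*[Elena₁'s colleague]₂* c-commands the anaphor but is outside its binding domain → cannot satisfy Principle A.
*Ingrid₃* c-commands the anaphor within its binding domain → licit binder.

{3}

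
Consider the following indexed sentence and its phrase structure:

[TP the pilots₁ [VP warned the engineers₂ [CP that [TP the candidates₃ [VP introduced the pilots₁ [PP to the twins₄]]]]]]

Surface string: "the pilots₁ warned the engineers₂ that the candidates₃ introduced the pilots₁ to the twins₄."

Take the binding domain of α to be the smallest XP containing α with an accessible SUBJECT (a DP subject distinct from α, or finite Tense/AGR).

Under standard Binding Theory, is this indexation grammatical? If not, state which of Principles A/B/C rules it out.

The two coindexed NPs are *the pilots₁* (the lower occurrence) and *the pilots₁* (the higher occurrence).
*the pilots₁* (the lower occurrence) is an R-expression. Principle C requires it to be free everywhere.
*the pilots₁* (the higher occurrence) c-commands it and carries the same index.
The R-expression is bound → Principle C violation.

Principle C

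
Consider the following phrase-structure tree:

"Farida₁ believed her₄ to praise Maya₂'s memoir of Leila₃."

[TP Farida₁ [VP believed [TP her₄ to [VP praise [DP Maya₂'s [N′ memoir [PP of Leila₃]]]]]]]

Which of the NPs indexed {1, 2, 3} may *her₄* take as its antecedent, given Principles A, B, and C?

*her* is a pronoun, so Principle B applies: it must be free in its binding domain.
Binding domain of *her₄*: the matrix TP, whose subject is Farida₁.
*Farida₁* c-commands the pronoun within its binding domain → coindexation would violate Principle B.
*Maya₂*: the pronoun c-commands this R-expression → coindexation would violate Principle C on *Maya₂*.
*Leila₃*: the pronoun c-commands this R-expression → coindexation would violate Principle C on *Leila₃*.

none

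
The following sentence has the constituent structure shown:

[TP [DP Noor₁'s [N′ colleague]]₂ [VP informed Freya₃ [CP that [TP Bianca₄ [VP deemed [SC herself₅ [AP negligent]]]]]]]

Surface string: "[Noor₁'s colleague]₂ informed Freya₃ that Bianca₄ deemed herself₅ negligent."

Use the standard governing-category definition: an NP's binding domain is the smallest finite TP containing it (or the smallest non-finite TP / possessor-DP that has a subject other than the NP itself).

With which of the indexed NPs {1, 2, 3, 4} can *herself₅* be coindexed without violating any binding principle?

{4}

*herself* is an anaphor, so Principle A applies: it must be bound in its binding domain.
Binding domain of *herself₅*: the embedded TP, whose subject is Bianca₄.
*Noor₁* does not c-command the anaphor → cannot bind it.
*[Noor₁'s colleague]₂* c-commands the anaphor but is outside its binding domain → cannot satisfy Principle A.
*Freya₃* c-commands the anaphor but is outside its binding domain → cannot satisfy Principle A.
*Bianca₄* c-commands the anaphor within its binding domain → licit binder.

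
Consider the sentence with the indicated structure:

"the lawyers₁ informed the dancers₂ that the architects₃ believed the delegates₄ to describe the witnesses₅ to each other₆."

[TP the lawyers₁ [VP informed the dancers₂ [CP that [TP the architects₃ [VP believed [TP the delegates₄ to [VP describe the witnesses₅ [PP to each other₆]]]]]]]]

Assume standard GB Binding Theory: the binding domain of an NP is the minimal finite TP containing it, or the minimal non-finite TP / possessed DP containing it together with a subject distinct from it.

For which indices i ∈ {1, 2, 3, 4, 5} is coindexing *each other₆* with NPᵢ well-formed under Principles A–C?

{4, 5}

*each other* is an anaphor, so Principle A applies: it must be bound in its binding domain.
Binding domain of *each other₆*: the embedded TP, whose subject is the delegates₄.
*the lawyers₁* c-commands the anaphor but is outside its binding domain → cannot satisfy Principle A.
*the dancers₂* c-commands the anaphor but is outside its binding domain → cannot satisfy Principle A.
*the architects₃* c-commands the anaphor but is outside its binding domain → cannot satisfy Principle A.
*the delegates₄* c-commands the anaphor within its binding domain → licit binder.
*the witnesses₅* c-commands the anaphor within its binding domain → licit binder.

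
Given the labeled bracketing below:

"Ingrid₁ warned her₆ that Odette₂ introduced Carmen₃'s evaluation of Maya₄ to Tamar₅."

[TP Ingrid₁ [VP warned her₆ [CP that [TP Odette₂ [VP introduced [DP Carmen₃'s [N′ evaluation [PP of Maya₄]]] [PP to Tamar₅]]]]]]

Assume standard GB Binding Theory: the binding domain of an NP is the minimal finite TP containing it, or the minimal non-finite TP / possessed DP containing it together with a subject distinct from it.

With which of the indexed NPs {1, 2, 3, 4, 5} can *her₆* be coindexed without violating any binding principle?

*her* is a pronoun, so Principle B applies: it must be free in its binding domain.
Binding domain of *her₆*: the matrix TP, whose subject is Ingrid₁.
*Ingrid₁* c-commands the pronoun within its binding domain → coindexation would violate Principle B.
*Odette₂*: the pronoun c-commands this R-expression → coindexation would violate Principle C on *Odette₂*.
*Carmen₃*: the pronoun c-commands this R-expression → coindexation would violate Principle C on *Carmen₃*.
*Maya₄*: the pronoun c-commands this R-expression → coindexation would violate Principle C on *Maya₄*.
*Tamar₅*: the pronoun c-commands this R-expression → coindexation would violate Principle C on *Tamar₅*.

none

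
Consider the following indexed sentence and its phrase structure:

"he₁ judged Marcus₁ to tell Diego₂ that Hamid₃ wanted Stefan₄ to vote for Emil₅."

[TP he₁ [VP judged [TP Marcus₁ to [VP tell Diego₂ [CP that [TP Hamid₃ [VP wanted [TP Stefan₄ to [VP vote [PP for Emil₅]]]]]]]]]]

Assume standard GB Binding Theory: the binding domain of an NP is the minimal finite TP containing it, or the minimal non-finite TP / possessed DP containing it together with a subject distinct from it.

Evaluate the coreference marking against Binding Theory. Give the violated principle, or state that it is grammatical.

The two coindexed NPs are *he₁* and *Marcus₁*.
*Marcus₁* is an R-expression. Principle C requires it to be free everywhere.
*he₁* c-commands it and carries the same index.
The R-expression is bound → Principle C violation.

Principle C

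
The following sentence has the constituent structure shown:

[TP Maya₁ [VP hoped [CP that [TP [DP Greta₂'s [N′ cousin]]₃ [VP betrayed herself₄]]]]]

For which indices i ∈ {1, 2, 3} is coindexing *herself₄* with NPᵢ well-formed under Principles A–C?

*herself* is an anaphor, so Principle A applies: it must be bound in its binding domain.
Binding domain of *herself₄*: the embedded TP, whose subject is [Greta₂'s cousin]₃.
*Maya₁* c-commands the anaphor but is outside its binding domain → cannot satisfy Principle A.
*Greta₂* does not c-command the anaphor → cannot bind it.
*[Greta₂'s cousin]₃* c-commands the anaphor within its binding domain → licit binder.

{3}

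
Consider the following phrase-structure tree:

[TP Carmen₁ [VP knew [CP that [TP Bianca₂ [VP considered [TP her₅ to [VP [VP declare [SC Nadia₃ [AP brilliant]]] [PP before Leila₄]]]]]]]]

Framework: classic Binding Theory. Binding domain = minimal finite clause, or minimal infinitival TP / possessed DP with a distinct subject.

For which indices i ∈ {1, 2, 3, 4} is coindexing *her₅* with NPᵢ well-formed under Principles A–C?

{1}

*her* is a pronoun, so Principle B applies: it must be free in its binding domain.
Binding domain of *her₅*: the embedded TP, whose subject is Bianca₂.
*Carmen₁* c-commands the pronoun but from outside its binding domain, and is not c-commanded by it → coindexation permitted.
*Bianca₂* c-commands the pronoun within its binding domain → coindexation would violate Principle B.
*Nadia₃*: the pronoun c-commands this R-expression → coindexation would violate Principle C on *Nadia₃*.
*Leila₄*: the pronoun c-commands this R-expression → coindexation would violate Principle C on *Leila₄*.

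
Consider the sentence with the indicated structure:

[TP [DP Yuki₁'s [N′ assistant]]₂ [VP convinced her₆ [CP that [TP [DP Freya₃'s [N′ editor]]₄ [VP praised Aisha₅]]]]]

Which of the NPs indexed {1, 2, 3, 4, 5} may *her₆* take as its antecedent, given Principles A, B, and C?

{1}

*her* is a pronoun, so Principle B applies: it must be free in its binding domain.
Binding domain of *her₆*: the matrix TP, whose subject is [Yuki₁'s assistant]₂.
*Yuki₁* and the pronoun do not c-command one another → neither Principle B nor Principle C is at stake; coindexation permitted.
*[Yuki₁'s assistant]₂* c-commands the pronoun within its binding domain → coindexation would violate Principle B.
*Freya₃*: the pronoun c-commands this R-expression → coindexation would violate Principle C on *Freya₃*.
*[Freya₃'s editor]₄*: the pronoun c-commands this R-expression → coindexation would violate Principle C on *[Freya₃'s editor]₄*.
*Aisha₅*: the pronoun c-commands this R-expression → coindexation would violate Principle C on *Aisha₅*.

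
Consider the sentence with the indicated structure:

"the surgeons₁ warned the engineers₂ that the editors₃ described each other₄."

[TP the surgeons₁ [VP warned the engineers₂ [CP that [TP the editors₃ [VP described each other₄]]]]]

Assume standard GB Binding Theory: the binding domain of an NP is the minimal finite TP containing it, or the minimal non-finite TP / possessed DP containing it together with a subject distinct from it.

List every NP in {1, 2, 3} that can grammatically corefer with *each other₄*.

{3}

*each other* is an anaphor, so Principle A applies: it must be bound in its binding domain.
Binding domain of *each other₄*: the embedded TP, whose subject is the editors₃.
*the surgeons₁* c-commands the anaphor but is outside its binding domain → cannot satisfy Principle A.
*the engineers₂* c-commands the anaphor but is outside its binding domain → cannot satisfy Principle A.
*the editors₃* c-commands the anaphor within its binding domain → licit binder.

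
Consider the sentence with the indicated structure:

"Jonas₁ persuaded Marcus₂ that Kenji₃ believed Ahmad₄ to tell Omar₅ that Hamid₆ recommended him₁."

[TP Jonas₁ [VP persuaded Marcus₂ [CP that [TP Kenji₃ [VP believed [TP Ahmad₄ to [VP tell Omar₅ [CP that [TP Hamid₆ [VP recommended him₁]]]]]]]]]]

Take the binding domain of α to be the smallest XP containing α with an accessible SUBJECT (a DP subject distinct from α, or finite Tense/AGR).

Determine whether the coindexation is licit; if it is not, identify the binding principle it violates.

grammatical

The two coindexed NPs are *Jonas₁* and *him₁*.
*him₁* is a pronoun; its binding domain is the embedded TP, whose subject is Hamid₆. Within that domain it is c-commanded only by *Hamid₆*, which carries a different index — the pronoun is free locally, so Principle B holds.
*Jonas₁* is an R-expression; *him₁* does not c-command it, and no other NP shares its index, so Principle C is satisfied.
All principles are respected.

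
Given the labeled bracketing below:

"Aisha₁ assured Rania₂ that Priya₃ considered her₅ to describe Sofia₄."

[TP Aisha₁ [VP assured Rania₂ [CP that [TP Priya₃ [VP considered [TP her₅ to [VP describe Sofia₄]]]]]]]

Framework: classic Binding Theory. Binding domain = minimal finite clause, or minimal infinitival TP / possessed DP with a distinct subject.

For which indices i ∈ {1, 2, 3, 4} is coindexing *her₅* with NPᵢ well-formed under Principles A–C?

*her* is a pronoun, so Principle B applies: it must be free in its binding domain.
Binding domain of *her₅*: the embedded TP, whose subject is Priya₃.
*Aisha₁* c-commands the pronoun but from outside its binding domain, and is not c-commanded by it → coindexation permitted.
*Rania₂* c-commands the pronoun but from outside its binding domain, and is not c-commanded by it → coindexation permitted.
*Priya₃* c-commands the pronoun within its binding domain → coindexation would violate Principle B.
*Sofia₄*: the pronoun c-commands this R-expression → coindexation would violate Principle C on *Sofia₄*.

{1, 2}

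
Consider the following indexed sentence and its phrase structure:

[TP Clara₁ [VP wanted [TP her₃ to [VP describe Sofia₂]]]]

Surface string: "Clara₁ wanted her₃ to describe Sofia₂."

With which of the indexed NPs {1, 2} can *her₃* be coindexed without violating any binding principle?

*her* is a pronoun, so Principle B applies: it must be free in its binding domain.
Binding domain of *her₃*: the matrix TP, whose subject is Clara₁.
*Clara₁* c-commands the pronoun within its binding domain → coindexation would violate Principle B.
*Sofia₂*: the pronoun c-commands this R-expression → coindexation would violate Principle C on *Sofia₂*.

none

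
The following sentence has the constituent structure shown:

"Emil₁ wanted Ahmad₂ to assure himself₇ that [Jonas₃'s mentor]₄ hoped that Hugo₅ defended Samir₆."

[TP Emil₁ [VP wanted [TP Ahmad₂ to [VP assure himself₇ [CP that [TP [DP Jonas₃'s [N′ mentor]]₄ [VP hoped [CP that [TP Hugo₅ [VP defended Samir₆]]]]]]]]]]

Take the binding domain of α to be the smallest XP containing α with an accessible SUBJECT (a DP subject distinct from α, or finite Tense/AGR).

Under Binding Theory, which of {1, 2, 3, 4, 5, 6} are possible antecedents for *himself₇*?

*himself* is an anaphor, so Principle A applies: it must be bound in its binding domain.
Binding domain of *himself₇*: the embedded TP, whose subject is Ahmad₂.
*Emil₁* c-commands the anaphor but is outside its binding domain → cannot satisfy Principle A.
*Ahmad₂* c-commands the anaphor within its binding domain → licit binder.
*Jonas₃* does not c-command the anaphor → cannot bind it.
*[Jonas₃'s mentor]₄* does not c-command the anaphor → cannot bind it.
*Hugo₅* does not c-command the anaphor → cannot bind it.
*Samir₆* does not c-command the anaphor → cannot bind it.

{2}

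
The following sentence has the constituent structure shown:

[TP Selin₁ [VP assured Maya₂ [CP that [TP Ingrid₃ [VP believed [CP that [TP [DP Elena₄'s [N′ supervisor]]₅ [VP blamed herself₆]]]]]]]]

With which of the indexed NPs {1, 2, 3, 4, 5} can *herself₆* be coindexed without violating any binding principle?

{5}

*herself* is an anaphor, so Principle A applies: it must be bound in its binding domain.
Binding domain of *herself₆*: the embedded TP, whose subject is [Elena₄'s supervisor]₅.
*Selin₁* c-commands the anaphor but is outside its binding domain → cannot satisfy Principle A.
*Maya₂* c-commands the anaphor but is outside its binding domain → cannot satisfy Principle A.
*Ingrid₃* c-commands the anaphor but is outside its binding domain → cannot satisfy Principle A.
*Elena₄* does not c-command the anaphor → cannot bind it.
*[Elena₄'s supervisor]₅* c-commands the anaphor within its binding domain → licit binder.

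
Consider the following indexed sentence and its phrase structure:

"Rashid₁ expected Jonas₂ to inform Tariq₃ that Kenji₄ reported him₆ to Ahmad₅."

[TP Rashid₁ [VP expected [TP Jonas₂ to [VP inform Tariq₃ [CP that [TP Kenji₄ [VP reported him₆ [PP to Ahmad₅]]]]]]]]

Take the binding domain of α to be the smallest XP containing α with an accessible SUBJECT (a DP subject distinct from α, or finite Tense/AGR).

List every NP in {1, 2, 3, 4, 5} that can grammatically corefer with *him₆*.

{1, 2, 3}

*him* is a pronoun, so Principle B applies: it must be free in its binding domain.
Binding domain of *him₆*: the embedded TP, whose subject is Kenji₄.
*Rashid₁* c-commands the pronoun but from outside its binding domain, and is not c-commanded by it → coindexation permitted.
*Jonas₂* c-commands the pronoun but from outside its binding domain, and is not c-commanded by it → coindexation permitted.
*Tariq₃* c-commands the pronoun but from outside its binding domain, and is not c-commanded by it → coindexation permitted.
*Kenji₄* c-commands the pronoun within its binding domain → coindexation would violate Principle B.
*Ahmad₅*: the pronoun c-commands this R-expression → coindexation would violate Principle C on *Ahmad₅*.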